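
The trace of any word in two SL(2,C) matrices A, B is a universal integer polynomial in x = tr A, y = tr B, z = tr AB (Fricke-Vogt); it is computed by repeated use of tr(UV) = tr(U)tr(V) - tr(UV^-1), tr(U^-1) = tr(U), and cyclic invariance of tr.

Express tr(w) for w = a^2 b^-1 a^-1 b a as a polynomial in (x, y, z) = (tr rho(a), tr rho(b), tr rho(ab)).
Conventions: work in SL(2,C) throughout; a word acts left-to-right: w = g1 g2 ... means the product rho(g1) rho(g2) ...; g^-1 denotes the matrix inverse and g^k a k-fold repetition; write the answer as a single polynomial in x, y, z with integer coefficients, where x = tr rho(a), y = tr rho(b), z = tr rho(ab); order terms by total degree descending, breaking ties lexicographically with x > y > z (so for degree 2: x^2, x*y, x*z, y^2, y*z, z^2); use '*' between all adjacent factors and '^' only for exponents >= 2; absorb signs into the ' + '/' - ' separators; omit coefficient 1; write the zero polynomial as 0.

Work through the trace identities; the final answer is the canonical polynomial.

and trace(a^2) = trace(a) * trace(a) - trace(1) = x^2 - 2
next, trace(a^3) = trace(a) * trace(a^2) - trace(a) = x^3 - 3*x
trace(a b a) = trace(a) * trace(b a) - trace(b) = x*z - y
next, trace(a b a^2) = trace(a) * trace(a b a) - trace(a b) = x^2*z - x*y - z
and trace(a b a^3) = trace(a) * trace(a b a^2) - trace(a b a) = x^3*z - x^2*y - 2*x*z + y
trace(b a b a) = trace(a b) * trace(a b) - trace(1) = z^2 - 2
trace(b a b) = trace(b) * trace(a b) - trace(a) = y*z - x
next, trace(a b a b a) = trace(a) * trace(b a b a) - trace(b a b) = x*z^2 - y*z - x
and trace(a b a^3 b) = trace(a) * trace(a b a b a) - trace(a b a b) = x^2*z^2 - x*y*z - x^2 - z^2 + 2
and trace(b a^3 b^-1 a) = trace(a b a^3) * trace(b) - trace(a b a^3 b) = x^3*y*z - x^2*y^2 - x^2*z^2 - x*y*z + x^2 + y^2 + z^2 - 2
and trace(a^2 b^-1 a^-1 b a) = trace(b a^3 b^-1) * trace(a) - trace(b a^3 b^-1 a) = -x^3*y*z + x^4 + x^2*y^2 + x^2*z^2 + x*y*z - 4*x^2 - y^2 - z^2 + 2

-x^3*y*z + x^4 + x^2*y^2 + x^2*z^2 + x*y*z - 4*x^2 - y^2 - z^2 + 2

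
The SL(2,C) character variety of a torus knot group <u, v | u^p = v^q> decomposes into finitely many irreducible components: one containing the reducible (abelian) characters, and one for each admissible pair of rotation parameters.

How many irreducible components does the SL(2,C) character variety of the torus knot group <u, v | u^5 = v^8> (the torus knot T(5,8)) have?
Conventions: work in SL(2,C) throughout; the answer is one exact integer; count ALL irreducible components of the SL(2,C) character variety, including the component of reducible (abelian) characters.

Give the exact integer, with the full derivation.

15

For T(5,8): irreducibility forces the central element u^5 = v^8 to one of +I, -I.
This locks tr(u) to 2*cos(pi*alpha/5), alpha in 1..4, and tr(v) to 2*cos(pi*beta/8), beta in 1..7, on each component of irreducible characters.
Consistency of u^5 = (-1)^alpha I with v^8 = (-1)^beta I forces alpha = beta (mod 2).
Enumerate parity-matched pairs: 2*4 odd-odd plus 2*3 even-even gives 14.
That is 14 components of irreducible characters, and with the reducible (abelian) component the total is 15.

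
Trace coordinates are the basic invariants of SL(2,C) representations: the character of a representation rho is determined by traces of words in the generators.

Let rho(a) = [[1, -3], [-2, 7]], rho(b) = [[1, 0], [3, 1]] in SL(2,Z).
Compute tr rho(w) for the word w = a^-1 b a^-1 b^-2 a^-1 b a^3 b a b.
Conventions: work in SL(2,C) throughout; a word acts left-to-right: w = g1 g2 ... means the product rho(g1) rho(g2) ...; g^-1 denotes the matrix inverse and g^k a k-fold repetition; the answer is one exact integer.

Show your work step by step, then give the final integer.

-902188

rho(a^-1) = [[7, 3], [2, 1]]
... * rho(b) = [[1, 0], [3, 1]]  ->  [[16, 3], [5, 1]]
... * rho(a^-1) = [[7, 3], [2, 1]]  ->  [[118, 51], [37, 16]]
... * rho(b^-1) = [[1, 0], [-3, 1]]  ->  [[-35, 51], [-11, 16]]
... * rho(b^-1) = [[1, 0], [-3, 1]]  ->  [[-188, 51], [-59, 16]]
... * rho(a^-1) = [[7, 3], [2, 1]]  ->  [[-1214, -513], [-381, -161]]
... * rho(b) = [[1, 0], [3, 1]]  ->  [[-2753, -513], [-864, -161]]
... * rho(a) = [[1, -3], [-2, 7]]  ->  [[-1727, 4668], [-542, 1465]]
... * rho(a) = [[1, -3], [-2, 7]]  ->  [[-11063, 37857], [-3472, 11881]]
... * rho(a) = [[1, -3], [-2, 7]]  ->  [[-86777, 298188], [-27234, 93583]]
... * rho(b) = [[1, 0], [3, 1]]  ->  [[807787, 298188], [253515, 93583]]
... * rho(a) = [[1, -3], [-2, 7]]  ->  [[211411, -336045], [66349, -105464]]
... * rho(b) = [[1, 0], [3, 1]]  ->  [[-796724, -336045], [-250043, -105464]]
tr = -796724 + -105464 = -902188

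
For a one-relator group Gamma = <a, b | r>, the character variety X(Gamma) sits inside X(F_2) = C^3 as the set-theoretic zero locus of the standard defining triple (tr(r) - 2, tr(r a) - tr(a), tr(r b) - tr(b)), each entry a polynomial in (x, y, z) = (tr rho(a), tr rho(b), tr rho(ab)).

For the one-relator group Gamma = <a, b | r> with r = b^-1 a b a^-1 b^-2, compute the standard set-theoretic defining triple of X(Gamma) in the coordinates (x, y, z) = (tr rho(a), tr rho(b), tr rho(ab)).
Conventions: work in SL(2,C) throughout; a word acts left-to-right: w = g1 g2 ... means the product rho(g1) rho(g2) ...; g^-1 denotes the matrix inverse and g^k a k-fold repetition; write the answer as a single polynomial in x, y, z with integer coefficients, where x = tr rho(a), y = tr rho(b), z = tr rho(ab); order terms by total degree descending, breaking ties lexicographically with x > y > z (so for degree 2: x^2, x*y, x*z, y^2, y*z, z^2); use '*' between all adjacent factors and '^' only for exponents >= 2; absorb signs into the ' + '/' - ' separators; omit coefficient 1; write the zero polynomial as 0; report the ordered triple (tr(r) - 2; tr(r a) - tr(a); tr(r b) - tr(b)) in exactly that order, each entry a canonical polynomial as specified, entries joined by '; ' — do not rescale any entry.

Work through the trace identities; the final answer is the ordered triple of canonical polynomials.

-x*y^3*z + x^2*y^2 + y^4 + y^2*z^2 + x*y*z - x^2 - 4*y^2 - z^2; -x^2*y^3*z + x^3*y^2 + x*y^4 + 2*x*y^2*z^2 - x^2*y*z - y^3*z - y*z^3 - 3*x*y^2 + 3*y*z - 2*x; -x*y^2*z + x^2*y + y^3 + y*z^2 - 4*y

so trace(b a b) = trace(b) trace(a b) - trace(a)   [square of b] = y*z - x
trace(b a b a) = trace(a b) trace(a b) - trace(1)   [split at a repeated a] = z^2 - 2
reduce: trace(a b a^-1 b) = trace(b a b) trace(a) - trace(b a b a)   [inverse elimination on a] = x*y*z - x^2 - z^2 + 2
trace(b^-1 a b a^-1) = trace(a b a^-1) trace(b) - trace(a b a^-1 b)   [inverse elimination on b] = -x*y*z + x^2 + y^2 + z^2 - 2
trace(b^-2 a b a^-1) = trace(b^-1 a b a^-1) trace(b) - trace(b^-1 a b a^-1 b)   [inverse elimination on b] = -x*y^2*z + x^2*y + y^3 + y*z^2 - 3*y
trace(b^-1 a b a^-1 b^-2) = trace(b^-2 a b a^-1) trace(b) - trace(b^-2 a b a^-1 b)   [inverse elimination on b] = -x*y^3*z + x^2*y^2 + y^4 + y^2*z^2 + x*y*z - x^2 - 4*y^2 - z^2 + 2
trace(a^2) = trace(a) trace(a) - trace(1)   [square of a] = x^2 - 2
so trace(b a^2) = trace(a) trace(b a) - trace(b)   [square of a] = x*z - y
reduce: trace(a^2 b a) = trace(a) trace(b a^2) - trace(b a)   [square of a] = x^2*z - x*y - z
so trace(a^2 b a b) = trace(a) trace(b a b a) - trace(b a b)   [square of a] = x*z^2 - y*z - x
reduce: trace(b^-1 a^2 b a) = trace(a^2 b a) trace(b) - trace(a^2 b a b)   [inverse elimination on b] = x^2*y*z - x*y^2 - x*z^2 + x
so trace(a^2 b a^-1 b^-1) = trace(b^-1 a^2 b) trace(a) - trace(b^-1 a^2 b a)   [inverse elimination on a] = -x^2*y*z + x^3 + x*y^2 + x*z^2 - 3*x
reduce: trace(a b a^-1 b^-2 a) = trace(a^2 b a^-1 b^-1) trace(b) - trace(a^2 b a^-1)   [inverse elimination on b] = -x^2*y^2*z + x^3*y + x*y^3 + x*y*z^2 - 3*x*y - z
reduce: trace(b a b a b) = trace(b) trace(a b a b) - trace(a b a)   [square of b] = y*z^2 - x*z - y
trace(b a b a b a) = trace(b a b a) trace(b a) - trace(a b)   [split at a repeated b] = z^3 - 3*z
trace(a b a b a^-1 b) = trace(b a b a b) trace(a) - trace(b a b a b a)   [inverse elimination on a] = x*y*z^2 - x^2*z - z^3 - x*y + 3*z
trace(b^-1 a b a b a^-1) = trace(a b a b a^-1) trace(b) - trace(a b a b a^-1 b)   [inverse elimination on b] = -x*y*z^2 + x^2*z + y^2*z + z^3 - 3*z
reduce: trace(a b a^-1 b^-2 a b) = trace(b^-1 a b a b a^-1) trace(b) - trace(b^-1 a b a b a^-1 b)   [inverse elimination on b] = -x*y^2*z^2 + x^2*y*z + y^3*z + y*z^3 - 4*y*z + x
reduce: trace(b^-1 a b a^-1 b^-2 a) = trace(a b a^-1 b^-2 a) trace(b) - trace(a b a^-1 b^-2 a b)   [inverse elimination on b] = -x^2*y^3*z + x^3*y^2 + x*y^4 + 2*x*y^2*z^2 - x^2*y*z - y^3*z - y*z^3 - 3*x*y^2 + 3*y*z - x
assemble the triple (trace(r) - 2; trace(r a) - x; trace(r b) - y)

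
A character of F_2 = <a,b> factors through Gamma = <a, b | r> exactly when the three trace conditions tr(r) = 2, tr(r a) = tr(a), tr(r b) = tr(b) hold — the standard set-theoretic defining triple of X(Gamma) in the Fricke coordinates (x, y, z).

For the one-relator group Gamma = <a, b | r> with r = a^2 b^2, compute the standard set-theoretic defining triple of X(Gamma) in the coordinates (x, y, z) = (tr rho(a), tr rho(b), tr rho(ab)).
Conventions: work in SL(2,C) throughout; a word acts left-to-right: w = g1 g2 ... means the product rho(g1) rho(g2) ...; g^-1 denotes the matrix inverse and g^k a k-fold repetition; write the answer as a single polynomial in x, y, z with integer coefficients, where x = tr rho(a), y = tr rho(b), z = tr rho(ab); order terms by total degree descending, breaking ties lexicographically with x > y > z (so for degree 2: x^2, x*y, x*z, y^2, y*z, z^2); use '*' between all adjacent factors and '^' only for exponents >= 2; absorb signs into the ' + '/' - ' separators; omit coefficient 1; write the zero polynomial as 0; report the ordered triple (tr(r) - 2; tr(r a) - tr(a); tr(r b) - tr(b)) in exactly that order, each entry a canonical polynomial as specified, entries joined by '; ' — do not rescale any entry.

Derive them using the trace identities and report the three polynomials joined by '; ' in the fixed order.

tr(a^2 b) = tr(a) * tr(b a) - tr(b) = x*z - y
tr(a^2) = tr(a) * tr(a) - tr(1) = x^2 - 2
tr(a^2 b^2) = tr(b) * tr(a^2 b) - tr(a^2) = x*y*z - x^2 - y^2 + 2
tr(a^3 b) = tr(a) * tr(a b a) - tr(a b) = x^2*z - x*y - z
tr(a^3) = tr(a) * tr(a^2) - tr(a) = x^3 - 3*x
tr(a^2 b^2 a) = tr(b) * tr(a^3 b) - tr(a^3) = x^2*y*z - x^3 - x*y^2 - y*z + 3*x
tr(a b^2) = tr(b) * tr(a b) - tr(a)   [square of b] = y*z - x
tr(b^3 a) = tr(b) * tr(a b^2) - tr(a b)   [square of b] = y^2*z - x*y - z
tr(b^2) = tr(b) * tr(b) - tr(1)   [square of b] = y^2 - 2
tr(b^3) = tr(b) * tr(b^2) - tr(b)   [square of b] = y^3 - 3*y
tr(a^2 b^3) = tr(a) * tr(b^3 a) - tr(b^3)   [square of a] = x*y^2*z - x^2*y - y^3 - x*z + 3*y
assemble the triple (tr(r) - 2; tr(r a) - x; tr(r b) - y)

x*y*z - x^2 - y^2; x^2*y*z - x^3 - x*y^2 - y*z + 2*x; x*y^2*z - x^2*y - y^3 - x*z + 2*y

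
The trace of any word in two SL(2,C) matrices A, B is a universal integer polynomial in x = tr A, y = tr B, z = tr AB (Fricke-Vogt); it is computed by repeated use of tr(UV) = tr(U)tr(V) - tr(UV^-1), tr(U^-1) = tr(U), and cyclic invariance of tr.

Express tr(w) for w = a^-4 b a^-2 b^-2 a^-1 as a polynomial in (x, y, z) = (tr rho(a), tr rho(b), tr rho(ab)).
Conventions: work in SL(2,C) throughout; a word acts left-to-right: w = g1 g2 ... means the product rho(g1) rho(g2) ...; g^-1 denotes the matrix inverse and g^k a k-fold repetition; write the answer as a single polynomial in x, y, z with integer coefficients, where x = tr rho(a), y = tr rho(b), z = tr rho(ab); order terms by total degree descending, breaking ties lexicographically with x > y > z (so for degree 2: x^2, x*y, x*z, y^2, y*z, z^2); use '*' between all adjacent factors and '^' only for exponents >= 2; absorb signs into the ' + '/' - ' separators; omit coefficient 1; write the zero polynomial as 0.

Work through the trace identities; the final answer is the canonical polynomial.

x^6*y^2*z - x^7*y - x^5*y^3 - x^5*y*z^2 + x^6*z - 3*x^4*y^2*z + 6*x^5*y + 3*x^3*y^3 + 3*x^3*y*z^2 - 5*x^4*z + x^2*y^2*z - 9*x^3*y - x*y^3 - x*y*z^2 + 6*x^2*z + x*y - z

use: tr(a^-1 b) = tr(b)*tr(a) - tr(b a)  (eliminate a^-1) = x*y - z
use: tr(b a^-2) = tr(a^-1 b)*tr(a) - tr(a^-1 b a)  (eliminate a^-1) = x^2*y - x*z - y
tr(b a^-3) = tr(b a^-2)*tr(a) - tr(b a^-1)  (eliminate a^-1) = x^3*y - x^2*z - 2*x*y + z
tr(a^-2 b a^-2) = tr(b a^-3)*tr(a) - tr(b a^-2)  (eliminate a^-1) = x^4*y - x^3*z - 3*x^2*y + 2*x*z + y
tr(a^-4 b a^-1) = tr(a^-2 b a^-2)*tr(a) - tr(a^-2 b a^-1)  (eliminate a^-1) = x^5*y - x^4*z - 4*x^3*y + 3*x^2*z + 3*x*y - z
use: tr(b^2) = tr(b)*tr(b) - tr(1)  (reduce the b square) = y^2 - 2
tr(b^2 a) = tr(b)*tr(a b) - tr(a)  (reduce the b square) = y*z - x
tr(b^2 a^-1) = tr(b^2)*tr(a) - tr(b^2 a)  (eliminate a^-1) = x*y^2 - y*z - x
use: tr(a^-2 b^2) = tr(b^2 a^-1)*tr(a) - tr(b^2)  (eliminate a^-1) = x^2*y^2 - x*y*z - x^2 - y^2 + 2
tr(a^-3 b^2) = tr(a^-2 b^2)*tr(a) - tr(a^-2 b^2 a)  (eliminate a^-1) = x^3*y^2 - x^2*y*z - x^3 - 2*x*y^2 + y*z + 3*x
tr(b a^-4 b) = tr(a^-3 b^2)*tr(a) - tr(a^-3 b^2 a)  (eliminate a^-1) = x^4*y^2 - x^3*y*z - x^4 - 3*x^2*y^2 + 2*x*y*z + 4*x^2 + y^2 - 2
tr(b a b a) = tr(b a)*tr(b a) - tr(1)  (split on b) = z^2 - 2
tr(b a b a^-1) = tr(b a b)*tr(a) - tr(b a b a)  (eliminate a^-1) = x*y*z - x^2 - z^2 + 2
tr(a^-2 b a b) = tr(b a b a^-1)*tr(a) - tr(b a b)  (eliminate a^-1) = x^2*y*z - x^3 - x*z^2 - y*z + 3*x
apply: tr(a^-3 b a b) = tr(a^-2 b a b)*tr(a) - tr(a^-2 b a b a)  (eliminate a^-1) = x^3*y*z - x^4 - x^2*z^2 - 2*x*y*z + 4*x^2 + z^2 - 2
tr(b a^-4 b a) = tr(a^-3 b a b)*tr(a) - tr(a^-3 b a b a)  (eliminate a^-1) = x^4*y*z - x^5 - x^3*z^2 - 3*x^2*y*z + 5*x^3 + 2*x*z^2 + y*z - 5*x
tr(a^-4 b a^-1 b) = tr(b a^-4 b)*tr(a) - tr(b a^-4 b a)  (eliminate a^-1) = x^5*y^2 - 2*x^4*y*z - 3*x^3*y^2 + x^3*z^2 + 5*x^2*y*z - x^3 + x*y^2 - 2*x*z^2 - y*z + 3*x
apply: tr(a^-1 b^-1 a^-4 b) = tr(a^-4 b a^-1)*tr(b) - tr(a^-4 b a^-1 b)  (eliminate b^-1) = x^4*y*z - x^3*y^2 - x^3*z^2 - 2*x^2*y*z + x^3 + 2*x*y^2 + 2*x*z^2 - 3*x
tr(a^-2) = tr(a^-1)*tr(a) - tr(1)  (eliminate a^-1) = x^2 - 2
tr(a^-3) = tr(a^-2)*tr(a) - tr(a^-1)  (eliminate a^-1) = x^3 - 3*x
apply: tr(a^-4) = tr(a^-3)*tr(a) - tr(a^-2)  (eliminate a^-1) = x^4 - 4*x^2 + 2
use: tr(b a^-2 b^-1 a^-4) = tr(a^-1 b^-1 a^-4 b)*tr(a) - tr(a^-1 b^-1 a^-4 b a)  (eliminate a^-1) = x^5*y*z - x^4*y^2 - x^4*z^2 - 2*x^3*y*z + 2*x^2*y^2 + 2*x^2*z^2 + x^2 - 2
use: tr(a^-1 b a^-1 b) = tr(b a^-1 b)*tr(a) - tr(b a^-1 b a)  (eliminate a^-1) = x^2*y^2 - 2*x*y*z + z^2 - 2
tr(a^-2 b a^-1 b) = tr(a^-1 b a^-1 b)*tr(a) - tr(a^-1 b a^-1 b a)  (eliminate a^-1) = x^3*y^2 - 2*x^2*y*z - x*y^2 + x*z^2 + y*z - x
use: tr(a^-1 b^-1 a^-2 b) = tr(a^-2 b a^-1)*tr(b) - tr(a^-2 b a^-1 b)  (eliminate b^-1) = x^2*y*z - x*y^2 - x*z^2 + x
use: tr(a^-1 b a^-2 b^-1 a^-1) = tr(a^-1 b^-1 a^-2 b)*tr(a) - tr(a^-1 b^-1 a^-2 b a)  (eliminate a^-1) = x^3*y*z - x^2*y^2 - x^2*z^2 + 2
tr(b a^-2 b^-1 a) = tr(a b a^-2)*tr(b) - tr(a b a^-2 b)  (eliminate b^-1) = -x^2*y*z + x^3 + x*y^2 + x*z^2 - 3*x
tr(a^-1 b a^-2 b^-1) = tr(b a^-2 b^-1)*tr(a) - tr(b a^-2 b^-1 a)  (eliminate a^-1) = x^2*y*z - x*y^2 - x*z^2 + x
apply: tr(b a^-2 b^-1 a^-3) = tr(a^-1 b a^-2 b^-1 a^-1)*tr(a) - tr(a^-1 b a^-2 b^-1)  (eliminate a^-1) = x^4*y*z - x^3*y^2 - x^3*z^2 - x^2*y*z + x*y^2 + x*z^2 + x
tr(b^-1 a^-5 b a^-2) = tr(b a^-2 b^-1 a^-4)*tr(a) - tr(b a^-2 b^-1 a^-3)  (eliminate a^-1) = x^6*y*z - x^5*y^2 - x^5*z^2 - 3*x^4*y*z + 3*x^3*y^2 + 3*x^3*z^2 + x^2*y*z + x^3 - x*y^2 - x*z^2 - 3*x
apply: tr(a^-2 b a^-4) = tr(a^-3 b a^-2)*tr(a) - tr(a^-3 b a^-1)  (eliminate a^-1) = x^6*y - x^5*z - 5*x^4*y + 4*x^3*z + 6*x^2*y - 3*x*z - y
apply: tr(a^-5 b a^-2) = tr(a^-2 b a^-4)*tr(a) - tr(a^-2 b a^-3)  (eliminate a^-1) = x^7*y - x^6*z - 6*x^5*y + 5*x^4*z + 10*x^3*y - 6*x^2*z - 4*x*y + z
tr(a^-4 b a^-2 b^-2 a^-1) = tr(b^-1 a^-5 b a^-2)*tr(b) - tr(b^-1 a^-5 b a^-2 b)  (eliminate b^-1) = x^6*y^2*z - x^7*y - x^5*y^3 - x^5*y*z^2 + x^6*z - 3*x^4*y^2*z + 6*x^5*y + 3*x^3*y^3 + 3*x^3*y*z^2 - 5*x^4*z + x^2*y^2*z - 9*x^3*y - x*y^3 - x*y*z^2 + 6*x^2*z + x*y - z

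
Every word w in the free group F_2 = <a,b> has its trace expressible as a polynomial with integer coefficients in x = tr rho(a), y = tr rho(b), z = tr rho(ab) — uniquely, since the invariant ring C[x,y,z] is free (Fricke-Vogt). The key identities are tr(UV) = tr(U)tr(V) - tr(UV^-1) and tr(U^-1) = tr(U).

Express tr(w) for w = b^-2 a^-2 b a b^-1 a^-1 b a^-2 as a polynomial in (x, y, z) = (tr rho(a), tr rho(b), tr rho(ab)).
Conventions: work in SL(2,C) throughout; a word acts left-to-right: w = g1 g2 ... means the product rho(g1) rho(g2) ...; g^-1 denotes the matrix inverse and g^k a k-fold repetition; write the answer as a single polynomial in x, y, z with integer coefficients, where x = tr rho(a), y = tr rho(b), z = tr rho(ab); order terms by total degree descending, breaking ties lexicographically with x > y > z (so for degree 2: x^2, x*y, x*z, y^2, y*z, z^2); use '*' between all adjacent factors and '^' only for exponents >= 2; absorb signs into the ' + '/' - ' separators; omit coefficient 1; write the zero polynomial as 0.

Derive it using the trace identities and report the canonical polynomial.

-x^4*y^3*z^2 + 2*x^5*y^2*z + 2*x^3*y^4*z + 2*x^3*y^2*z^3 - x^6*y - 2*x^4*y^3 - 3*x^4*y*z^2 - x^2*y^5 - 2*x^2*y^3*z^2 - x^2*y*z^4 + x^5*z - 5*x^3*y^2*z + x^3*z^3 + 6*x^4*y + 6*x^2*y^3 + 8*x^2*y*z^2 - 5*x^3*z - 2*x*y^2*z - 2*x*z^3 - 9*x^2*y + 6*x*z + y

tr(b^-1) = tr(b) = y
tr(b^-1 a) = tr(a)*tr(b) - tr(a b) = x*y - z
so tr(a^-1 b^-1) = tr(b^-1)*tr(a) - tr(b^-1 a) = z
reduce: tr(a b a) = tr(a)*tr(b a) - tr(b) = x*z - y
tr(a b a b) = tr(b a)*tr(b a) - tr(1)   [split at repeated b] = z^2 - 2
reduce: tr(b^-1 a b a) = tr(a b a)*tr(b) - tr(a b a b) = x*y*z - y^2 - z^2 + 2
tr(a b a^-1 b^-1) = tr(b^-1 a b)*tr(a) - tr(b^-1 a b a) = -x*y*z + x^2 + y^2 + z^2 - 2
so tr(b a^-1 b^-2 a) = tr(a b a^-1 b^-1)*tr(b) - tr(a b a^-1) = -x*y^2*z + x^2*y + y^3 + y*z^2 - 3*y
tr(b a^-1 b^-2 a^-1) = tr(b a^-1 b^-2)*tr(a) - tr(b a^-1 b^-2 a) = x*y^2*z - x^2*y - y^3 - y*z^2 + x*z + 3*y
so tr(a^-1 b^-2 a^-2 b) = tr(b a^-1 b^-2 a^-1)*tr(a) - tr(b a^-1 b^-2) = x^2*y^2*z - x^3*y - x*y^3 - x*y*z^2 + x^2*z + 3*x*y - z
tr(b^2 a) = tr(b)*tr(a b) - tr(a) = y*z - x
reduce: tr(b^2) = tr(b)*tr(b) - tr(1) = y^2 - 2
tr(b a^2 b) = tr(a)*tr(b^2 a) - tr(b^2) = x*y*z - x^2 - y^2 + 2
tr(b a^2 b a) = tr(a)*tr(b a b a) - tr(b a b) = x*z^2 - y*z - x
reduce: tr(a b a^-1 b a) = tr(b a^2 b)*tr(a) - tr(b a^2 b a) = x^2*y*z - x^3 - x*y^2 - x*z^2 + y*z + 3*x
tr(b a b a b) = tr(b)*tr(a b a b) - tr(a b a) = y*z^2 - x*z - y
tr(b a b a b a) = tr(a b)*tr(a b a b) - tr(a^-1 b^-1)   [split at repeated a] = z^3 - 3*z
so tr(a b a^-1 b a b) = tr(b a b a b)*tr(a) - tr(b a b a b a) = x*y*z^2 - x^2*z - z^3 - x*y + 3*z
reduce: tr(a^-1 b a b^-1 a b) = tr(a b a^-1 b a)*tr(b) - tr(a b a^-1 b a b) = x^2*y^2*z - x^3*y - x*y^3 - 2*x*y*z^2 + x^2*z + y^2*z + z^3 + 4*x*y - 3*z
so tr(a^-2 b a b^-1 a b) = tr(a^-1 b a b^-1 a b)*tr(a) - tr(a^-1 b a b^-1 a b a) = x^3*y^2*z - x^4*y - x^2*y^3 - 2*x^2*y*z^2 + x^3*z + x*z^3 + 5*x^2*y + y^3 + y*z^2 - 4*x*z - 3*y
tr(a^-1 b a b^-1 a b a^-2) = tr(a^-2 b a b^-1 a b)*tr(a) - tr(a^-2 b a b^-1 a b a) = x^4*y^2*z - x^5*y - x^3*y^3 - 2*x^3*y*z^2 + x^4*z - x^2*y^2*z + x^2*z^3 + 6*x^3*y + 2*x*y^3 + 3*x*y*z^2 - 5*x^2*z - y^2*z - z^3 - 7*x*y + 3*z
tr(b^3 a) = tr(b)*tr(a b^2) - tr(a b) = y^2*z - x*y - z
reduce: tr(b^3) = tr(b)*tr(b^2) - tr(b) = y^3 - 3*y
tr(b^2 a^2 b) = tr(a)*tr(b^3 a) - tr(b^3) = x*y^2*z - x^2*y - y^3 - x*z + 3*y
so tr(b^2 a^2 b a) = tr(a)*tr(b a b^2 a) - tr(b a b^2) = x*y*z^2 - x^2*z - y^2*z + z
tr(b^2 a^2 b a^-1) = tr(b^2 a^2 b)*tr(a) - tr(b^2 a^2 b a) = x^2*y^2*z - x^3*y - x*y^3 - x*y*z^2 + y^2*z + 3*x*y - z
tr(a b a^-2 b^2 a) = tr(b^2 a^2 b a^-1)*tr(a) - tr(b^2 a^2 b) = x^3*y^2*z - x^4*y - x^2*y^3 - x^2*y*z^2 + 4*x^2*y + y^3 - 3*y
so tr(b^2 a b a b) = tr(b)*tr(b a b a b) - tr(b a b a) = y^2*z^2 - x*y*z - y^2 - z^2 + 2
tr(b^2 a b a b a) = tr(b)*tr(a b a b a b) - tr(a b a b a) = y*z^3 - x*z^2 - 2*y*z + x
tr(b^2 a b a b a^-1) = tr(b^2 a b a b)*tr(a) - tr(b^2 a b a b a) = x*y^2*z^2 - x^2*y*z - y*z^3 - x*y^2 + 2*y*z + x
so tr(a b a^-2 b^2 a b) = tr(b^2 a b a b a^-1)*tr(a) - tr(b^2 a b a b) = x^2*y^2*z^2 - x^3*y*z - x*y*z^3 - x^2*y^2 - y^2*z^2 + 3*x*y*z + x^2 + y^2 + z^2 - 2
tr(b a b^-1 a b a^-2 b) = tr(a b a^-2 b^2 a)*tr(b) - tr(a b a^-2 b^2 a b) = x^3*y^3*z - x^4*y^2 - x^2*y^4 - 2*x^2*y^2*z^2 + x^3*y*z + x*y*z^3 + 5*x^2*y^2 + y^4 + y^2*z^2 - 3*x*y*z - x^2 - 4*y^2 - z^2 + 2
tr(a b a^2) = tr(a)*tr(b a^2) - tr(b a) = x^2*z - x*y - z
reduce: tr(a b^2 a b a) = tr(b)*tr(a b a^2 b) - tr(a b a^2) = x*y*z^2 - x^2*z - y^2*z + z
reduce: tr(b a b a b^-1 a b) = tr(a b^2 a b a)*tr(b) - tr(a b^2 a b a b) = x*y^2*z^2 - x^2*y*z - y^3*z - y*z^3 + x*z^2 + 3*y*z - x
reduce: tr(a b a b a b a) = tr(a)*tr(b a b a b a) - tr(b a b a b) = x*z^3 - y*z^2 - 2*x*z + y
so tr(a b a b a b a b) = tr(a b a b)*tr(a b a b) - tr(1)   [split at repeated a] = z^4 - 4*z^2 + 2
reduce: tr(b a b a b^-1 a b a) = tr(a b a b a b a)*tr(b) - tr(a b a b a b a b) = x*y*z^3 - y^2*z^2 - z^4 - 2*x*y*z + y^2 + 4*z^2 - 2
so tr(b a b a b^-1 a b a^-1) = tr(b a b a b^-1 a b)*tr(a) - tr(b a b a b^-1 a b a) = x^2*y^2*z^2 - x^3*y*z - x*y^3*z - 2*x*y*z^3 + x^2*z^2 + y^2*z^2 + z^4 + 5*x*y*z - x^2 - y^2 - 4*z^2 + 2
so tr(b a b^-1 a b a^-2 b a) = tr(b a b a b^-1 a b a^-1)*tr(a) - tr(b a b a b^-1 a b) = x^3*y^2*z^2 - x^4*y*z - x^2*y^3*z - 2*x^2*y*z^3 + x^3*z^2 + x*z^4 + 6*x^2*y*z + y^3*z + y*z^3 - x^3 - x*y^2 - 5*x*z^2 - 3*y*z + 3*x
reduce: tr(a^-1 b a b^-1 a b a^-2 b) = tr(b a b^-1 a b a^-2 b)*tr(a) - tr(b a b^-1 a b a^-2 b a) = x^4*y^3*z - x^5*y^2 - x^3*y^4 - 3*x^3*y^2*z^2 + 2*x^4*y*z + x^2*y^3*z + 3*x^2*y*z^3 + 5*x^3*y^2 - x^3*z^2 + x*y^4 + x*y^2*z^2 - x*z^4 - 9*x^2*y*z - y^3*z - y*z^3 - 3*x*y^2 + 4*x*z^2 + 3*y*z - x
reduce: tr(a^-1 b a b^-1 a b a^-2 b^-1) = tr(a^-1 b a b^-1 a b a^-2)*tr(b) - tr(a^-1 b a b^-1 a b a^-2 b) = x^3*y^2*z^2 - x^4*y*z - 2*x^2*y^3*z - 2*x^2*y*z^3 + x^3*y^2 + x^3*z^2 + x*y^4 + 2*x*y^2*z^2 + x*z^4 + 4*x^2*y*z - 4*x*y^2 - 4*x*z^2 + x
tr(b a b^-1 a b a^-2 b^-2 a^-1) = tr(a^-1 b a b^-1 a b a^-2 b^-1)*tr(b) - tr(a^-1 b a b^-1 a b a^-2) = x^3*y^3*z^2 - 2*x^4*y^2*z - 2*x^2*y^4*z - 2*x^2*y^2*z^3 + x^5*y + 2*x^3*y^3 + 3*x^3*y*z^2 + x*y^5 + 2*x*y^3*z^2 + x*y*z^4 - x^4*z + 5*x^2*y^2*z - x^2*z^3 - 6*x^3*y - 6*x*y^3 - 7*x*y*z^2 + 5*x^2*z + y^2*z + z^3 + 8*x*y - 3*z
reduce: tr(a^2) = tr(a)*tr(a) - tr(1) = x^2 - 2
so tr(b^-1 a^2 b a) = tr(a^2 b a)*tr(b) - tr(a^2 b a b) = x^2*y*z - x*y^2 - x*z^2 + x
reduce: tr(a^-1 b^-1 a^2 b) = tr(b^-1 a^2 b)*tr(a) - tr(b^-1 a^2 b a) = -x^2*y*z + x^3 + x*y^2 + x*z^2 - 3*x
so tr(a b a^-2 b^-1 a) = tr(a^-1 b^-1 a^2 b)*tr(a) - tr(a^-1 b^-1 a^2 b a) = -x^3*y*z + x^4 + x^2*y^2 + x^2*z^2 - 4*x^2 + 2
so tr(b^-1 a b a b a^-1) = tr(a b a b a^-1)*tr(b) - tr(a b a b a^-1 b) = -x*y*z^2 + x^2*z + y^2*z + z^3 - 3*z
reduce: tr(a b a^-2 b^-1 a b) = tr(b^-1 a b a b a^-1)*tr(a) - tr(b^-1 a b a b) = -x^2*y*z^2 + x^3*z + x*y^2*z + x*z^3 - 4*x*z + y
tr(a b^-1 a b a^-2 b^-1) = tr(a b a^-2 b^-1 a)*tr(b) - tr(a b a^-2 b^-1 a b) = -x^3*y^2*z + x^4*y + x^2*y^3 + 2*x^2*y*z^2 - x^3*z - x*y^2*z - x*z^3 - 4*x^2*y + 4*x*z + y
tr(b a^-2 b^-2 a^-2 b a b^-1 a) = tr(b a b^-1 a b a^-2 b^-2 a^-1)*tr(a) - tr(b a b^-1 a b a^-2 b^-2) = x^4*y^3*z^2 - 2*x^5*y^2*z - 2*x^3*y^4*z - 2*x^3*y^2*z^3 + x^6*y + 2*x^4*y^3 + 3*x^4*y*z^2 + x^2*y^5 + 2*x^2*y^3*z^2 + x^2*y*z^4 - x^5*z + 6*x^3*y^2*z - x^3*z^3 - 7*x^4*y - 7*x^2*y^3 - 9*x^2*y*z^2 + 6*x^3*z + 2*x*y^2*z + 2*x*z^3 + 12*x^2*y - 7*x*z - y
reduce: tr(b^-2 a^-2 b a b^-1 a^-1 b a^-2) = tr(b a^-2 b^-2 a^-2 b a b^-1)*tr(a) - tr(b a^-2 b^-2 a^-2 b a b^-1 a) = -x^4*y^3*z^2 + 2*x^5*y^2*z + 2*x^3*y^4*z + 2*x^3*y^2*z^3 - x^6*y - 2*x^4*y^3 - 3*x^4*y*z^2 - x^2*y^5 - 2*x^2*y^3*z^2 - x^2*y*z^4 + x^5*z - 5*x^3*y^2*z + x^3*z^3 + 6*x^4*y + 6*x^2*y^3 + 8*x^2*y*z^2 - 5*x^3*z - 2*x*y^2*z - 2*x*z^3 - 9*x^2*y + 6*x*z + y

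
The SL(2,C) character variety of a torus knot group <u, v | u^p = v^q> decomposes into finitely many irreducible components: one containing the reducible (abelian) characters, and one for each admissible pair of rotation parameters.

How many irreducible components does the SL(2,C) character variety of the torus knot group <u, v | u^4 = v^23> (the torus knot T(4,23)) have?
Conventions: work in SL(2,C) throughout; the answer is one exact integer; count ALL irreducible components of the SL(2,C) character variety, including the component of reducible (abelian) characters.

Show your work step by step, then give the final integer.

34

Gamma = < u, v | u^4 = v^23 > (torus knot T(4,23)); the central element u^4 = v^23 acts as +I or -I in any irreducible SL(2,C) representation.
On an irreducible component, tr(u) is locked at 2*cos(pi*alpha/4) for some alpha in 1..3, and tr(v) at 2*cos(pi*beta/23) for some beta in 1..22.
Consistency of u^4 = (-1)^alpha I with v^23 = (-1)^beta I forces alpha = beta (mod 2).
count pairs: odd alpha (2 choices) x odd beta (11), plus even alpha (1) x even beta (11): 2*11 + 1*11 = 33.
components with irreducible characters: 33; plus the single component of reducible (abelian) characters: total 34.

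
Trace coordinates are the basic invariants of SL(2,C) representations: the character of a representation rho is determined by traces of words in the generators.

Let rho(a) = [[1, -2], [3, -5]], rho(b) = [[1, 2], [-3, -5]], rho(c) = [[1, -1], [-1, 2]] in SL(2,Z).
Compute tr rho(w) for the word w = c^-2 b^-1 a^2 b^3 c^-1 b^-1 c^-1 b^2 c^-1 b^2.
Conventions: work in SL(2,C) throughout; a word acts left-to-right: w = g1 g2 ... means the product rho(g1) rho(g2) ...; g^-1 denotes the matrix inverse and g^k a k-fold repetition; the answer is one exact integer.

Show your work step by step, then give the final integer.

rho(c^-1) = [[2, 1], [1, 1]]
... * rho(c^-1) = [[2, 1], [1, 1]]  ->  [[5, 3], [3, 2]]
... * rho(b^-1) = [[-5, -2], [3, 1]]  ->  [[-16, -7], [-9, -4]]
... * rho(a) = [[1, -2], [3, -5]]  ->  [[-37, 67], [-21, 38]]
... * rho(a) = [[1, -2], [3, -5]]  ->  [[164, -261], [93, -148]]
... * rho(b) = [[1, 2], [-3, -5]]  ->  [[947, 1633], [537, 926]]
... * rho(b) = [[1, 2], [-3, -5]]  ->  [[-3952, -6271], [-2241, -3556]]
... * rho(b) = [[1, 2], [-3, -5]]  ->  [[14861, 23451], [8427, 13298]]
... * rho(c^-1) = [[2, 1], [1, 1]]  ->  [[53173, 38312], [30152, 21725]]
... * rho(b^-1) = [[-5, -2], [3, 1]]  ->  [[-150929, -68034], [-85585, -38579]]
... * rho(c^-1) = [[2, 1], [1, 1]]  ->  [[-369892, -218963], [-209749, -124164]]
... * rho(b) = [[1, 2], [-3, -5]]  ->  [[286997, 355031], [162743, 201322]]
... * rho(b) = [[1, 2], [-3, -5]]  ->  [[-778096, -1201161], [-441223, -681124]]
... * rho(c^-1) = [[2, 1], [1, 1]]  ->  [[-2757353, -1979257], [-1563570, -1122347]]
... * rho(b) = [[1, 2], [-3, -5]]  ->  [[3180418, 4381579], [1803471, 2484595]]
... * rho(b) = [[1, 2], [-3, -5]]  ->  [[-9964319, -15547059], [-5650314, -8816033]]
tr = -9964319 + -8816033 = -18780352

-18780352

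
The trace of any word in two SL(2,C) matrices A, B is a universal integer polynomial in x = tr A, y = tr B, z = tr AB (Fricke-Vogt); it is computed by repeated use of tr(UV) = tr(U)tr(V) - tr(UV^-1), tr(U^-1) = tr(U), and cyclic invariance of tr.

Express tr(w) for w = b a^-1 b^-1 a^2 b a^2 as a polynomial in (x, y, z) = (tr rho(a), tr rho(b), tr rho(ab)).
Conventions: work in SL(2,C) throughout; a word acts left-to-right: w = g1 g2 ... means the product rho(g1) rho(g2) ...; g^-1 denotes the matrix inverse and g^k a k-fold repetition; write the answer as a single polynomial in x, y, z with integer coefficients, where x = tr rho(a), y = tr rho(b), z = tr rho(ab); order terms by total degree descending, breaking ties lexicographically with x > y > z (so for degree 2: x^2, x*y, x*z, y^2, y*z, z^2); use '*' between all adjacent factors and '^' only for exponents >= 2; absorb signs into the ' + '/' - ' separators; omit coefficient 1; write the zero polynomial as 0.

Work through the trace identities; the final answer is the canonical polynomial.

-x^3*y*z^2 + x^4*z + 2*x^2*y^2*z + x^2*z^3 - x^3*y - x*y^3 - x*y*z^2 - 3*x^2*z + 3*x*y - z

use: tr(b a b a) = tr(b a)*tr(b a) - tr(1)  (split on b) = z^2 - 2
tr(b a b) = tr(b)*tr(a b) - tr(a)  (reduce the b square) = y*z - x
tr(a b a^2 b) = tr(a)*tr(b a b a) - tr(b a b)  (reduce the a square) = x*z^2 - y*z - x
tr(a^2 b) = tr(a)*tr(b a) - tr(b)  (reduce the a square) = x*z - y
tr(a^2) = tr(a)*tr(a) - tr(1)  (reduce the a square) = x^2 - 2
use: tr(b a^2 b) = tr(b)*tr(a^2 b) - tr(a^2)  (reduce the b square) = x*y*z - x^2 - y^2 + 2
tr(a^2 b a^2 b) = tr(a)*tr(b a^2 b a) - tr(b a^2 b)  (reduce the a square) = x^2*z^2 - 2*x*y*z + y^2 - 2
use: tr(a b a^2) = tr(a)*tr(a b a) - tr(a b)  (reduce the a square) = x^2*z - x*y - z
use: tr(a^2 b a^2) = tr(a)*tr(a b a^2) - tr(a b a)  (reduce the a square) = x^3*z - x^2*y - 2*x*z + y
tr(b a^2 b a^2 b) = tr(b)*tr(a^2 b a^2 b) - tr(a^2 b a^2)  (reduce the b square) = x^2*y*z^2 - x^3*z - 2*x*y^2*z + x^2*y + y^3 + 2*x*z - 3*y
apply: tr(b a b a b a) = tr(a b a b)*tr(a b) - tr(b a)  (split on a) = z^3 - 3*z
tr(b a b a b) = tr(b)*tr(a b a b) - tr(a b a)  (reduce the b square) = y*z^2 - x*z - y
tr(b a^2 b a b a) = tr(a)*tr(b a b a b a) - tr(b a b a b)  (reduce the a square) = x*z^3 - y*z^2 - 2*x*z + y
tr(b a b^2) = tr(b)*tr(a b^2) - tr(a b)  (reduce the b square) = y^2*z - x*y - z
use: tr(b a^2 b a b) = tr(a)*tr(b a b^2 a) - tr(b a b^2)  (reduce the a square) = x*y*z^2 - x^2*z - y^2*z + z
apply: tr(b a^2 b a^2 b a) = tr(a)*tr(b a^2 b a b a) - tr(b a^2 b a b)  (reduce the a square) = x^2*z^3 - 2*x*y*z^2 - x^2*z + y^2*z + x*y - z
tr(a^2 b a^2 b a^-1 b) = tr(b a^2 b a^2 b)*tr(a) - tr(b a^2 b a^2 b a)  (eliminate a^-1) = x^3*y*z^2 - x^4*z - 2*x^2*y^2*z - x^2*z^3 + x^3*y + x*y^3 + 2*x*y*z^2 + 3*x^2*z - y^2*z - 4*x*y + z
tr(b a^-1 b^-1 a^2 b a^2) = tr(a^2 b a^2 b a^-1)*tr(b) - tr(a^2 b a^2 b a^-1 b)  (eliminate b^-1) = -x^3*y*z^2 + x^4*z + 2*x^2*y^2*z + x^2*z^3 - x^3*y - x*y^3 - x*y*z^2 - 3*x^2*z + 3*x*y - z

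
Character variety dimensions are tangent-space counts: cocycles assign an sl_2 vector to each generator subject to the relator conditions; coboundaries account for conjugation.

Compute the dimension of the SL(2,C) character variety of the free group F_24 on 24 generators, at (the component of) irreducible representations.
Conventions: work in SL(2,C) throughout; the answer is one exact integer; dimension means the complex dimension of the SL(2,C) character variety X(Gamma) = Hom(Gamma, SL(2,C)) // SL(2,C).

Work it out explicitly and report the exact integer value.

69

Here Gamma is free of rank 24 — no relator constrains a cocycle.
So Z^1 = (sl_2)^24 in full: dim Z^1 = 72.
At an irreducible rho the centralizer of the image in sl_2 is 0, so the coboundary map sl_2 -> Z^1 is injective: dim B^1 = 3.
dim X = dim H^1 = dim Z^1 - dim B^1 = 72 - 3 = 69.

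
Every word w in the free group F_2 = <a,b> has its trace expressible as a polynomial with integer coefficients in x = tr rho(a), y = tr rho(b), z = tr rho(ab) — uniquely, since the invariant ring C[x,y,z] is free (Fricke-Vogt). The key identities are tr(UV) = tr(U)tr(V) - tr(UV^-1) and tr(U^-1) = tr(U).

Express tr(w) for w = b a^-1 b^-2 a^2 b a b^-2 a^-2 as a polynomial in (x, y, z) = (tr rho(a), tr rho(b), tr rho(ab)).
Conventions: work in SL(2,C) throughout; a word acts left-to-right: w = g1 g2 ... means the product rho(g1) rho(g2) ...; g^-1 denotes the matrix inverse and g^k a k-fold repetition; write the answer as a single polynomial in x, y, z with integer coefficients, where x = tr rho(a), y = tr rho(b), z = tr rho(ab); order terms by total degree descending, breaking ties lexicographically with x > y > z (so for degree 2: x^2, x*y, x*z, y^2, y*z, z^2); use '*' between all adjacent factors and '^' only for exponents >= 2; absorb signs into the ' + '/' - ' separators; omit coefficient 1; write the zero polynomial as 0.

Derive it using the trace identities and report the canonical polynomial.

trace(a b a) = trace(a) * trace(b a) - trace(b)   [square of a] = x*z - y
trace(a^2 b a) = trace(a) * trace(a b a) - trace(a b)   [square of a] = x^2*z - x*y - z
trace(b a b a) = trace(a b) * trace(a b) - trace(1)   [split at a repeated a] = z^2 - 2
apply: trace(b a b) = trace(b) * trace(a b) - trace(a)   [square of b] = y*z - x
trace(a^2 b a b) = trace(a) * trace(b a b a) - trace(b a b)   [square of a] = x*z^2 - y*z - x
trace(b^-1 a^2 b a) = trace(a^2 b a) * trace(b) - trace(a^2 b a b)   [inverse elimination on b] = x^2*y*z - x*y^2 - x*z^2 + x
use: trace(b^-1 a^2 b a b^-1) = trace(b^-1 a^2 b a) * trace(b) - trace(b^-1 a^2 b a b)   [inverse elimination on b] = x^2*y^2*z - x*y^3 - x*y*z^2 - x^2*z + 2*x*y + z
trace(a^3 b a) = trace(a) * trace(b a^3) - trace(b a^2)   [square of a] = x^3*z - x^2*y - 2*x*z + y
use: trace(a^3 b a b) = trace(a) * trace(b a b a^2) - trace(b a b a)   [square of a] = x^2*z^2 - x*y*z - x^2 - z^2 + 2
use: trace(a^2 b a b^-1 a) = trace(a^3 b a) * trace(b) - trace(a^3 b a b)   [inverse elimination on b] = x^3*y*z - x^2*y^2 - x^2*z^2 - x*y*z + x^2 + y^2 + z^2 - 2
apply: trace(b^2) = trace(b) * trace(b) - trace(1)   [square of b] = y^2 - 2
use: trace(b a^2 b) = trace(a) * trace(b^2 a) - trace(b^2)   [square of a] = x*y*z - x^2 - y^2 + 2
use: trace(a b a^2 b a) = trace(a) * trace(b a^2 b a) - trace(b a^2 b)   [square of a] = x^2*z^2 - 2*x*y*z + y^2 - 2
trace(b a b a b a) = trace(b a) * trace(b a b a) - trace(b^-1 a^-1)   [split at a repeated b] = z^3 - 3*z
apply: trace(b a b a b) = trace(b) * trace(a b a b) - trace(a b a)   [square of b] = y*z^2 - x*z - y
apply: trace(a b a^2 b a b) = trace(a) * trace(b a b a b a) - trace(b a b a b)   [square of a] = x*z^3 - y*z^2 - 2*x*z + y
use: trace(a^2 b a b^-1 a b) = trace(a b a^2 b a) * trace(b) - trace(a b a^2 b a b)   [inverse elimination on b] = x^2*y*z^2 - 2*x*y^2*z - x*z^3 + y^3 + y*z^2 + 2*x*z - 3*y
trace(b^-1 a^2 b a b^-1 a) = trace(a^2 b a b^-1 a) * trace(b) - trace(a^2 b a b^-1 a b)   [inverse elimination on b] = x^3*y^2*z - x^2*y^3 - 2*x^2*y*z^2 + x*y^2*z + x*z^3 + x^2*y - 2*x*z + y
trace(a^-1 b^-1 a^2 b a b^-1) = trace(b^-1 a^2 b a b^-1) * trace(a) - trace(b^-1 a^2 b a b^-1 a)   [inverse elimination on a] = x^2*y*z^2 - x^3*z - x*y^2*z - x*z^3 + x^2*y + 3*x*z - y
trace(a^2 b a^2 b a) = trace(a) * trace(a b a^2 b a) - trace(a b a^2 b)   [square of a] = x^3*z^2 - 2*x^2*y*z + x*y^2 - x*z^2 + y*z - x
apply: trace(b a^2 b a b) = trace(b) * trace(a^2 b a b) - trace(a^2 b a)   [square of b] = x*y*z^2 - x^2*z - y^2*z + z
trace(a^2 b a^2 b a b) = trace(a) * trace(b a^2 b a b a) - trace(b a^2 b a b)   [square of a] = x^2*z^3 - 2*x*y*z^2 - x^2*z + y^2*z + x*y - z
trace(b^-1 a^2 b a^2 b a) = trace(a^2 b a^2 b a) * trace(b) - trace(a^2 b a^2 b a b)   [inverse elimination on b] = x^3*y*z^2 - 2*x^2*y^2*z - x^2*z^3 + x*y^3 + x*y*z^2 + x^2*z - 2*x*y + z
apply: trace(a b a^-1 b^-1 a^2 b a) = trace(b^-1 a^2 b a^2 b) * trace(a) - trace(b^-1 a^2 b a^2 b a)   [inverse elimination on a] = -x^3*y*z^2 + x^4*z + 2*x^2*y^2*z + x^2*z^3 - x^3*y - x*y^3 - x*y*z^2 - 3*x^2*z + 3*x*y - z
trace(b a b a b^2 a) = trace(b) * trace(a b a b a b) - trace(a b a b a)   [square of b] = y*z^3 - x*z^2 - 2*y*z + x
apply: trace(b a b a b^2) = trace(b) * trace(b a b a b) - trace(b a b a)   [square of b] = y^2*z^2 - x*y*z - y^2 - z^2 + 2
apply: trace(b a^2 b a b a b) = trace(a) * trace(b a b a b^2 a) - trace(b a b a b^2)   [square of a] = x*y*z^3 - x^2*z^2 - y^2*z^2 - x*y*z + x^2 + y^2 + z^2 - 2
trace(b a b a b a b a) = trace(b a) * trace(b a b a b a) - trace(b^-1 a^-1 b^-1 a^-1)   [split at a repeated b] = z^4 - 4*z^2 + 2
trace(b a^2 b a b a b a) = trace(a) * trace(b a b a b a b a) - trace(b a b a b a b)   [square of a] = x*z^4 - y*z^3 - 3*x*z^2 + 2*y*z + x
trace(a^2 b a b a b a^-1 b) = trace(b a^2 b a b a b) * trace(a) - trace(b a^2 b a b a b a)   [inverse elimination on a] = x^2*y*z^3 - x^3*z^2 - x*y^2*z^2 - x*z^4 - x^2*y*z + y*z^3 + x^3 + x*y^2 + 4*x*z^2 - 2*y*z - 3*x
apply: trace(a b a^-1 b^-1 a^2 b a b) = trace(a^2 b a b a b a^-1) * trace(b) - trace(a^2 b a b a b a^-1 b)   [inverse elimination on b] = -x^2*y*z^3 + x^3*z^2 + x*y^2*z^2 + x*z^4 + x^2*y*z - x^3 - x*y^2 - 4*x*z^2 - y*z + 3*x
use: trace(a b a^-1 b^-1 a^2 b a b^-1) = trace(a b a^-1 b^-1 a^2 b a) * trace(b) - trace(a b a^-1 b^-1 a^2 b a b)   [inverse elimination on b] = -x^3*y^2*z^2 + x^4*y*z + 2*x^2*y^3*z + 2*x^2*y*z^3 - x^3*y^2 - x^3*z^2 - x*y^4 - 2*x*y^2*z^2 - x*z^4 - 4*x^2*y*z + x^3 + 4*x*y^2 + 4*x*z^2 - 3*x
use: trace(b a^-1 b^-1 a^2 b a b^-2 a) = trace(a b a^-1 b^-1 a^2 b a b^-1) * trace(b) - trace(a b a^-1 b^-1 a^2 b a)   [inverse elimination on b] = -x^3*y^3*z^2 + x^4*y^2*z + 2*x^2*y^4*z + 2*x^2*y^2*z^3 - x^3*y^3 - x*y^5 - 2*x*y^3*z^2 - x*y*z^4 - x^4*z - 6*x^2*y^2*z - x^2*z^3 + 2*x^3*y + 5*x*y^3 + 5*x*y*z^2 + 3*x^2*z - 6*x*y + z
trace(b a^-1 b^-1 a^2 b a b^-2 a^-1) = trace(b a^-1 b^-1 a^2 b a b^-2) * trace(a) - trace(b a^-1 b^-1 a^2 b a b^-2 a)   [inverse elimination on a] = x^3*y^3*z^2 - x^4*y^2*z - 2*x^2*y^4*z - 2*x^2*y^2*z^3 + x^3*y^3 + x^3*y*z^2 + x*y^5 + 2*x*y^3*z^2 + x*y*z^4 + 5*x^2*y^2*z - x^3*y - 5*x*y^3 - 5*x*y*z^2 + 5*x*y - z
apply: trace(b^-1 a^2 b a b^-2 a^-2 b a^-1) = trace(b a^-1 b^-1 a^2 b a b^-2 a^-1) * trace(a) - trace(b a^-1 b^-1 a^2 b a b^-2)   [inverse elimination on a] = x^4*y^3*z^2 - x^5*y^2*z - 2*x^3*y^4*z - 2*x^3*y^2*z^3 + x^4*y^3 + x^4*y*z^2 + x^2*y^5 + 2*x^2*y^3*z^2 + x^2*y*z^4 + 5*x^3*y^2*z - x^4*y - 5*x^2*y^3 - 6*x^2*y*z^2 + x^3*z + x*y^2*z + x*z^3 + 4*x^2*y - 4*x*z + y
trace(b a b a b^-1 a) = trace(a b a b a) * trace(b) - trace(a b a b a b)   [inverse elimination on b] = x*y*z^2 - y^2*z - z^3 - x*y + 3*z
apply: trace(b a b a b^-1 a^-1) = trace(b a b a b^-1) * trace(a) - trace(b a b a b^-1 a)   [inverse elimination on a] = -x*y*z^2 + x^2*z + y^2*z + z^3 - 3*z
trace(a^-2 b a b a b^-1) = trace(b a b a b^-1 a^-1) * trace(a) - trace(b a b a b^-1)   [inverse elimination on a] = -x^2*y*z^2 + x^3*z + x*y^2*z + x*z^3 - 4*x*z + y
trace(a^-1 b a b) = trace(b a b) * trace(a) - trace(b a b a)   [inverse elimination on a] = x*y*z - x^2 - z^2 + 2
trace(a b a b^-2 a^-2 b) = trace(a^-2 b a b a b^-1) * trace(b) - trace(a^-2 b a b a)   [inverse elimination on b] = -x^2*y^2*z^2 + x^3*y*z + x*y^3*z + x*y*z^3 - 5*x*y*z + x^2 + y^2 + z^2 - 2
trace(b a^-1 b^-2 a^2 b a b^-2 a^-2) = trace(b^-1 a^2 b a b^-2 a^-2 b a^-1) * trace(b) - trace(b^-1 a^2 b a b^-2 a^-2 b a^-1 b)   [inverse elimination on b] = x^4*y^4*z^2 - x^5*y^3*z - 2*x^3*y^5*z - 2*x^3*y^3*z^3 + x^4*y^4 + x^4*y^2*z^2 + x^2*y^6 + 2*x^2*y^4*z^2 + x^2*y^2*z^4 + 5*x^3*y^3*z - x^4*y^2 - 5*x^2*y^4 - 5*x^2*y^2*z^2 + 4*x^2*y^2 + x*y*z - x^2 - z^2 + 2

x^4*y^4*z^2 - x^5*y^3*z - 2*x^3*y^5*z - 2*x^3*y^3*z^3 + x^4*y^4 + x^4*y^2*z^2 + x^2*y^6 + 2*x^2*y^4*z^2 + x^2*y^2*z^4 + 5*x^3*y^3*z - x^4*y^2 - 5*x^2*y^4 - 5*x^2*y^2*z^2 + 4*x^2*y^2 + x*y*z - x^2 - z^2 + 2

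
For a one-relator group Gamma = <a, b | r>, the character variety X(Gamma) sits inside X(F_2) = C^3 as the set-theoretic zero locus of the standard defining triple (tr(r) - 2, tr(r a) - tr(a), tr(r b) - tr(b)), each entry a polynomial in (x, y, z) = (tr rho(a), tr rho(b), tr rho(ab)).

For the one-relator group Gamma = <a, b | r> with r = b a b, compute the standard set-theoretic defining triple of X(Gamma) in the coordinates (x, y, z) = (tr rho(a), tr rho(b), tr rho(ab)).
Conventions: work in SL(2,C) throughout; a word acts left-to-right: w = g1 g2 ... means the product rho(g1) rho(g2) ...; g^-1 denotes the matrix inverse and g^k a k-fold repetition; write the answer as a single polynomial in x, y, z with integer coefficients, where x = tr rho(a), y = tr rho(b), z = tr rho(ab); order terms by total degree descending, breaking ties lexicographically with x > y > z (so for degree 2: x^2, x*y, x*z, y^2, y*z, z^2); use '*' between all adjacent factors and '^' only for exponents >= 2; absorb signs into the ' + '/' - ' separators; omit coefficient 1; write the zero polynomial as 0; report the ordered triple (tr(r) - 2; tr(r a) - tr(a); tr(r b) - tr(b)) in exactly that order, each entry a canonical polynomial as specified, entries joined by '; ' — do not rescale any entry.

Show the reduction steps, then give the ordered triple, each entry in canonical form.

y*z - x - 2; z^2 - x - 2; y^2*z - x*y - y - z

tr(b a b) = tr(b)*tr(a b) - tr(a) = y*z - x
tr(b a b a) = tr(a b)*tr(a b) - tr(1)   [split at repeated a] = z^2 - 2
next, tr(b a b^2) = tr(b)*tr(a b^2) - tr(a b)  (reduce the b square) = y^2*z - x*y - z
assemble the triple (tr(r) - 2; tr(r a) - x; tr(r b) - y)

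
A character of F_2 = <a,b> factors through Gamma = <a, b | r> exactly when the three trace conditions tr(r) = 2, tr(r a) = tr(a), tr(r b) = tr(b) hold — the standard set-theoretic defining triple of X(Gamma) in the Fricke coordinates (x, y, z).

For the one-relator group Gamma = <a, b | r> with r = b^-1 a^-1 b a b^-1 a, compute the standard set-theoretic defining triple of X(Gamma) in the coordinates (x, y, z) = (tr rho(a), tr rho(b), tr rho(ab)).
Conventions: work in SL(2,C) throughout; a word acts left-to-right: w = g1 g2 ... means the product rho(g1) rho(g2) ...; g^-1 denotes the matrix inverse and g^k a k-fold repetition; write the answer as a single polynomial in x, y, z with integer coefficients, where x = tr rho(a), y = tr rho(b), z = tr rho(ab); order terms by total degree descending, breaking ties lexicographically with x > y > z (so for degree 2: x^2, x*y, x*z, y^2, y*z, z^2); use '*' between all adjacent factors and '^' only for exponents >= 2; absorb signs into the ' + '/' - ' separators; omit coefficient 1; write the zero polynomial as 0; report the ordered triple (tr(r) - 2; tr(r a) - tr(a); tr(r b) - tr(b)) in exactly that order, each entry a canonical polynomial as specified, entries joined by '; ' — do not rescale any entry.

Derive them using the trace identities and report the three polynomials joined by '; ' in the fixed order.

-x^2*y^2*z + x^3*y + x*y^3 + 2*x*y*z^2 - x^2*z - y^2*z - z^3 - 3*x*y + 3*z - 2; -x^3*y^2*z + x^4*y + x^2*y^3 + 2*x^2*y*z^2 - x^3*z - x*z^3 - 4*x^2*y - y^3 - y*z^2 + 3*x*z - x + 3*y; x - y

apply: tr(a^2) = tr(a)*tr(a) - tr(1) = x^2 - 2
tr(b a^2) = tr(a)*tr(b a) - tr(b) = x*z - y
tr(a b a^2) = tr(a)*tr(b a^2) - tr(b a) = x^2*z - x*y - z
use: tr(b a b a) = tr(b a)*tr(b a) - tr(1) = z^2 - 2
use: tr(b a b) = tr(b)*tr(a b) - tr(a) = y*z - x
tr(a b a^2 b) = tr(a)*tr(b a b a) - tr(b a b) = x*z^2 - y*z - x
use: tr(b a^2 b^-1 a) = tr(a b a^2)*tr(b) - tr(a b a^2 b) = x^2*y*z - x*y^2 - x*z^2 + x
tr(a b^-1 a^-1 b a) = tr(b a^2 b^-1)*tr(a) - tr(b a^2 b^-1 a) = -x^2*y*z + x^3 + x*y^2 + x*z^2 - 3*x
tr(a b a b a b) = tr(a b a b)*tr(a b) - tr(b a) = z^3 - 3*z
apply: tr(b a b a b^-1 a) = tr(a b a b a)*tr(b) - tr(a b a b a b) = x*y*z^2 - y^2*z - z^3 - x*y + 3*z
tr(a b^-1 a^-1 b a b) = tr(b a b a b^-1)*tr(a) - tr(b a b a b^-1 a) = -x*y*z^2 + x^2*z + y^2*z + z^3 - 3*z
tr(b^-1 a^-1 b a b^-1 a) = tr(a b^-1 a^-1 b a)*tr(b) - tr(a b^-1 a^-1 b a b) = -x^2*y^2*z + x^3*y + x*y^3 + 2*x*y*z^2 - x^2*z - y^2*z - z^3 - 3*x*y + 3*z
apply: tr(b^2 a^2) = tr(b)*tr(a^2 b) - tr(a^2) = x*y*z - x^2 - y^2 + 2
use: tr(b a^3 b) = tr(a)*tr(b^2 a^2) - tr(b^2 a) = x^2*y*z - x^3 - x*y^2 - y*z + 3*x
apply: tr(b a^3 b a) = tr(a)*tr(b a b a^2) - tr(b a b a) = x^2*z^2 - x*y*z - x^2 - z^2 + 2
use: tr(a^-1 b a^3 b) = tr(b a^3 b)*tr(a) - tr(b a^3 b a) = x^3*y*z - x^4 - x^2*y^2 - x^2*z^2 + 4*x^2 + z^2 - 2
apply: tr(a^2 b^-1 a^-1 b a) = tr(a^-1 b a^3)*tr(b) - tr(a^-1 b a^3 b) = -x^3*y*z + x^4 + x^2*y^2 + x^2*z^2 + x*y*z - 4*x^2 - y^2 - z^2 + 2
tr(b a b a^2 b) = tr(b)*tr(a b a^2 b) - tr(a b a^2) = x*y*z^2 - x^2*z - y^2*z + z
apply: tr(b a b a b) = tr(b)*tr(a b a b) - tr(a b a) = y*z^2 - x*z - y
use: tr(b a b a^2 b a) = tr(a)*tr(b a b a b a) - tr(b a b a b) = x*z^3 - y*z^2 - 2*x*z + y
apply: tr(a^-1 b a b a^2 b) = tr(b a b a^2 b)*tr(a) - tr(b a b a^2 b a) = x^2*y*z^2 - x^3*z - x*y^2*z - x*z^3 + y*z^2 + 3*x*z - y
apply: tr(a^2 b^-1 a^-1 b a b) = tr(a^-1 b a b a^2)*tr(b) - tr(a^-1 b a b a^2 b) = -x^2*y*z^2 + x^3*z + x*y^2*z + x*z^3 - 3*x*z - y
tr(b^-1 a^-1 b a b^-1 a^2) = tr(a^2 b^-1 a^-1 b a)*tr(b) - tr(a^2 b^-1 a^-1 b a b) = -x^3*y^2*z + x^4*y + x^2*y^3 + 2*x^2*y*z^2 - x^3*z - x*z^3 - 4*x^2*y - y^3 - y*z^2 + 3*x*z + 3*y
assemble the triple (tr(r) - 2; tr(r a) - x; tr(r b) - y)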